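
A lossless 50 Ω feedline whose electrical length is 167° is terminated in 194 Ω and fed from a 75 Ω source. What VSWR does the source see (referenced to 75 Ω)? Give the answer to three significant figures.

VSWR ≈ 2.76

tan(βl) = -0.231
Z_in = Z_0·(Z_L + jZ_0·tanβl)/(Z_0 + jZ_L·tanβl) = 113 + j90 Ω
Γ_s = (Z_in − Z_s)/(Z_in + Z_s) = (38.4 + j90)/(188 + j90), |Γ_s| = 0.469
VSWR = (1 + |Γ_s|)/(1 − |Γ_s|)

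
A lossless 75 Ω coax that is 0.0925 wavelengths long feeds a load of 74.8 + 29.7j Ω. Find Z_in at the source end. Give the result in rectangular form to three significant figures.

βl = 2π × 0.0925 = 33.3°
tan(βl) = tan(33.3°) = 0.657
Z_in = Z_0·(Z_L + jZ_0·tanβl)/(Z_0 + jZ_L·tanβl)
     = 75·(74.8 + j79)/(55.5 + j49.1)

Z_in ≈ 110 + j9.65 Ω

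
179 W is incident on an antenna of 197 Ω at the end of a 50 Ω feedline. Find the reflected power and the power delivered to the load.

Γ = (197 − 50)/(197 + 50) = 0.595
|Γ|² = 0.354
P_refl = |Γ|²·P_inc = 63.4 W, P_del = (1 − |Γ|²)·P_inc = 116 W

P_reflected ≈ 63.4 W; P_delivered ≈ 116 W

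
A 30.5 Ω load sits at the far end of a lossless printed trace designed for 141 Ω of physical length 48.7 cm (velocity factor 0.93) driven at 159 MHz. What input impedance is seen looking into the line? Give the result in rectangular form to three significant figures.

Z_in ≈ 406 − j304 Ω

λ = v/f = 0.93·c / 159 MHz = 1.75 m
βl = 2π·l/λ = 2π × 0.278 = 99.9°
tan(βl) = tan(99.9°) = -5.72
Z_in = Z_0·(Z_L + jZ_0·tanβl)/(Z_0 + jZ_L·tanβl)
     = 141·(30.5 − j807)/(141 − j175)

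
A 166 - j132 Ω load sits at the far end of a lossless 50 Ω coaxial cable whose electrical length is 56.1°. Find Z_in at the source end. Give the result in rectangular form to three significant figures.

tan(βl) = tan(56.1°) = 1.49
Z_in = Z_0·(Z_L + jZ_0·tanβl)/(Z_0 + jZ_L·tanβl)
     = 50·(166 − j57.6)/(246 + j247)

Z_in ≈ 11 − j22.7 Ω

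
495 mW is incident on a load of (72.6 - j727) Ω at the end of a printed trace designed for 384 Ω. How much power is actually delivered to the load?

|Γ| = |(-311.4 − j727)/(456.6 − j727)| = 0.921
|Γ|² = 0.849
P_refl = |Γ|²·P_inc = 420 mW, P_del = (1 − |Γ|²)·P_inc = 74.9 mW

P_delivered ≈ 74.9 mW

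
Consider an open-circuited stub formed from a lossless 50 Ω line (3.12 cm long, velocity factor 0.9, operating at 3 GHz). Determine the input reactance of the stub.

X_in ≈ 34.8 Ω (inductive)

λ = v/f = 0.9·c / 3 GHz = 0.09 m
βl = 2π·l/λ = 2π × 0.347 = 125°
tan(βl) = -1.44
For an open-circuited stub, Z_in = −jZ_0·cot(βl) = −jZ_0/tan(βl)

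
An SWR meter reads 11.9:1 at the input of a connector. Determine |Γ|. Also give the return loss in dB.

|Γ| = (S − 1)/(S + 1) = (11.9 − 1)/(11.9 + 1) = 10.9/12.9
RL = −20·log₁₀|Γ| = −20·log₁₀(0.845)

|Γ| ≈ 0.845; return loss ≈ 1.46 dB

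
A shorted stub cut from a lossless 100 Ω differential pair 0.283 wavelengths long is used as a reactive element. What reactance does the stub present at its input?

X_in ≈ -475 Ω (capacitive)

βl = 2π × 0.283 = 102°
tan(βl) = -4.75
For a shorted stub, Z_in = jZ_0·tan(βl)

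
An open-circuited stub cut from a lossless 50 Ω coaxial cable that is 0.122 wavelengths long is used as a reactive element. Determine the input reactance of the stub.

X_in ≈ -51.9 Ω (capacitive)

βl = 2π × 0.122 = 43.9°
tan(βl) = 0.963
For an open-circuited stub, Z_in = −jZ_0·cot(βl) = −jZ_0/tan(βl)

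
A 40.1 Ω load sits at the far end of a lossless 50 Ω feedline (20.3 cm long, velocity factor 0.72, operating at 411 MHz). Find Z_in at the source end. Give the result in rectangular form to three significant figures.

Z_in ≈ 47.4 − j10.4 Ω

λ = v/f = 0.72·c / 411 MHz = 0.526 m
βl = 2π·l/λ = 2π × 0.386 = 139°
tan(βl) = tan(139°) = -0.868
Z_in = Z_0·(Z_L + jZ_0·tanβl)/(Z_0 + jZ_L·tanβl)
     = 50·(40.1 − j43.4)/(50 − j34.8)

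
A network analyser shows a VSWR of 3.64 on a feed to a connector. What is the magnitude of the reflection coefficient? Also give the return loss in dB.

|Γ| = (S − 1)/(S + 1) = (3.64 − 1)/(3.64 + 1) = 2.64/4.64
RL = −20·log₁₀|Γ| = −20·log₁₀(0.569)

|Γ| ≈ 0.569; return loss ≈ 4.9 dB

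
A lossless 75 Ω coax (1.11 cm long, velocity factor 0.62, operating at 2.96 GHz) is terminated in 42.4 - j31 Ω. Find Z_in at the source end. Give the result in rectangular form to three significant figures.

Z_in ≈ 46.1 + j36.9 Ω

λ = v/f = 0.62·c / 2.96 GHz = 0.0628 m
βl = 2π·l/λ = 2π × 0.177 = 63.6°
tan(βl) = tan(63.6°) = 2.01
Z_in = Z_0·(Z_L + jZ_0·tanβl)/(Z_0 + jZ_L·tanβl)
     = 75·(42.4 + j120)/(137 + j85.4)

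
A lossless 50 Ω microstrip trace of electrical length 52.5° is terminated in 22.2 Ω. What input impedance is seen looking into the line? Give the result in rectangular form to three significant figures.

Z_in ≈ 44.9 + j39.2 Ω

tan(βl) = tan(52.5°) = 1.3
Z_in = Z_0·(Z_L + jZ_0·tanβl)/(Z_0 + jZ_L·tanβl)
     = 50·(22.2 + j65.2)/(50 + j28.9)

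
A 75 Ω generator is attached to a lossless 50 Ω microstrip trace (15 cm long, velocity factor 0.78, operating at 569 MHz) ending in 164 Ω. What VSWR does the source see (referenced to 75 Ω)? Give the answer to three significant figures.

λ = v/f = 0.78·c / 569 MHz = 0.411 m
βl = 2π·l/λ = 2π × 0.365 = 131°
tan(βl) = -1.14
Z_in = Z_0·(Z_L + jZ_0·tanβl)/(Z_0 + jZ_L·tanβl) = 25.2 + j37.2 Ω
Γ_s = (Z_in − Z_s)/(Z_in + Z_s) = (-49.8 + j37.2)/(100 + j37.2), |Γ_s| = 0.581
VSWR = (1 + |Γ_s|)/(1 − |Γ_s|)

VSWR ≈ 3.78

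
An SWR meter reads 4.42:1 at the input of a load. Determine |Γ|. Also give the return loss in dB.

|Γ| ≈ 0.631; return loss ≈ 4 dB

|Γ| = (S − 1)/(S + 1) = (4.42 − 1)/(4.42 + 1) = 3.42/5.42
RL = −20·log₁₀|Γ| = −20·log₁₀(0.631)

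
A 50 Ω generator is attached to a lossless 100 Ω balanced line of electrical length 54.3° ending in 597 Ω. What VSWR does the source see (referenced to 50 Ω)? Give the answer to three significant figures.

VSWR ≈ 6.12

tan(βl) = 1.39
Z_in = Z_0·(Z_L + jZ_0·tanβl)/(Z_0 + jZ_L·tanβl) = 25 − j68.8 Ω
Γ_s = (Z_in − Z_s)/(Z_in + Z_s) = (-25 − j68.8)/(75 − j68.8), |Γ_s| = 0.719
VSWR = (1 + |Γ_s|)/(1 − |Γ_s|)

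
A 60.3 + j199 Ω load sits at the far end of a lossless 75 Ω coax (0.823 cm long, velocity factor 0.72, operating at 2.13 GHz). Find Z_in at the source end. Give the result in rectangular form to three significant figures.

λ = v/f = 0.72·c / 2.13 GHz = 0.101 m
βl = 2π·l/λ = 2π × 0.0812 = 29.2°
tan(βl) = tan(29.2°) = 0.559
Z_in = Z_0·(Z_L + jZ_0·tanβl)/(Z_0 + jZ_L·tanβl)
     = 75·(60.3 + j241)/(-36.3 + j33.7)

Z_in ≈ 181 − j329 Ω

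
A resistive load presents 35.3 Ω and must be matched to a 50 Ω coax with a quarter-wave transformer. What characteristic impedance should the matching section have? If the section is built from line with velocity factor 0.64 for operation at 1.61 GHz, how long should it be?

Z_qwt = √(Z_0·R_L) = √(50 × 35.3) = √1765
λ = 0.64·c/f = 0.119 m, so l = λ/4 = 0.0298 m

Z_qwt ≈ 42 Ω; length ≈ 2.98 cm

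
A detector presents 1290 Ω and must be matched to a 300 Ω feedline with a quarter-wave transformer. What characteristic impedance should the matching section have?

Z_qwt = √(Z_0·R_L) = √(300 × 1290) = √387000

Z_qwt ≈ 622 Ω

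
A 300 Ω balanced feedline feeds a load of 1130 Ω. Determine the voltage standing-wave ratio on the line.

VSWR ≈ 3.77

For a purely resistive load, VSWR = R_L/Z_0 or Z_0/R_L (whichever > 1) = 1130/300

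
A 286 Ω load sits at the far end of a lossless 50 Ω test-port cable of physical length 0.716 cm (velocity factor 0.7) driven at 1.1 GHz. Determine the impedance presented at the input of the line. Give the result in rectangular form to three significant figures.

λ = v/f = 0.7·c / 1.1 GHz = 0.191 m
βl = 2π·l/λ = 2π × 0.0375 = 13.5°
tan(βl) = tan(13.5°) = 0.24
Z_in = Z_0·(Z_L + jZ_0·tanβl)/(Z_0 + jZ_L·tanβl)
     = 50·(286 + j12)/(50 + j68.7)

Z_in ≈ 105 − j132 Ω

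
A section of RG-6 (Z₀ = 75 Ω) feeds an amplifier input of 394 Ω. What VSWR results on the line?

Γ = (394 − 75)/(394 + 75) = 0.68
VSWR = (1 + 0.68)/(1 − 0.68)

VSWR ≈ 5.25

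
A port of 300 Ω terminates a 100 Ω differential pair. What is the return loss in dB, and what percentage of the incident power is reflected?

RL ≈ 6.02 dB; 25% of incident power reflected

Γ = (300 − 100)/(300 + 100) = 0.5
RL = −20·log₁₀(0.5) = 6.02 dB
P_refl/P_inc = |Γ|² = 0.25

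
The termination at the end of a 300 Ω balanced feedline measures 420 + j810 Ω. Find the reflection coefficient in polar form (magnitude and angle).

Γ ≈ 0.756 ∠ 33.2°

Γ = (Z_L − Z_0)/(Z_L + Z_0) = (120 + j810)/(720 + j810)
|Γ| = 819/1080 = 0.756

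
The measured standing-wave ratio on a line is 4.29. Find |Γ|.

|Γ| = (S − 1)/(S + 1) = (4.29 − 1)/(4.29 + 1) = 3.29/5.29

|Γ| ≈ 0.622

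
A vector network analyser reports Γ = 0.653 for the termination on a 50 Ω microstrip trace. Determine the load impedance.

Z_L = Z_0·(1 + Γ)/(1 − Γ) = 50·(1.65)/(0.347)

Z_L ≈ 238 Ω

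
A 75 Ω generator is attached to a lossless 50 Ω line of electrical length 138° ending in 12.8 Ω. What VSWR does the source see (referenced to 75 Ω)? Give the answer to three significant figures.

tan(βl) = -0.9
Z_in = Z_0·(Z_L + jZ_0·tanβl)/(Z_0 + jZ_L·tanβl) = 22 − j39.9 Ω
Γ_s = (Z_in − Z_s)/(Z_in + Z_s) = (-53 − j39.9)/(97 − j39.9), |Γ_s| = 0.633
VSWR = (1 + |Γ_s|)/(1 − |Γ_s|)

VSWR ≈ 4.44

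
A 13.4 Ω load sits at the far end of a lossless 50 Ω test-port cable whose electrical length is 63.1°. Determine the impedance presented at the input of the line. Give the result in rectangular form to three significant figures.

Z_in ≈ 51.2 + j71.5 Ω

tan(βl) = tan(63.1°) = 1.97
Z_in = Z_0·(Z_L + jZ_0·tanβl)/(Z_0 + jZ_L·tanβl)
     = 50·(13.4 + j98.6)/(50 + j26.4)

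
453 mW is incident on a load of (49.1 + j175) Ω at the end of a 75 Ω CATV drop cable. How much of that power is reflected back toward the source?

|Γ| = |(-25.9 + j175)/(124.1 + j175)| = 0.825
|Γ|² = 0.68
P_refl = |Γ|²·P_inc = 308 mW, P_del = (1 − |Γ|²)·P_inc = 145 mW

P_reflected ≈ 308 mW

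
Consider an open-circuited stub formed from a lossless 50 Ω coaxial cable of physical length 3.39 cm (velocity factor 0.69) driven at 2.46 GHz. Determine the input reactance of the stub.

X_in ≈ 71.5 Ω (inductive)

λ = v/f = 0.69·c / 2.46 GHz = 0.0841 m
βl = 2π·l/λ = 2π × 0.403 = 145°
tan(βl) = -0.699
For an open-circuited stub, Z_in = −jZ_0·cot(βl) = −jZ_0/tan(βl)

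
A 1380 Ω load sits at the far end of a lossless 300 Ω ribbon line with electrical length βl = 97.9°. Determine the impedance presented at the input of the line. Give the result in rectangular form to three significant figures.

Z_in ≈ 66.4 + j39.6 Ω

tan(βl) = tan(97.9°) = -7.21
Z_in = Z_0·(Z_L + jZ_0·tanβl)/(Z_0 + jZ_L·tanβl)
     = 300·(1380 − j2160)/(300 − j9950)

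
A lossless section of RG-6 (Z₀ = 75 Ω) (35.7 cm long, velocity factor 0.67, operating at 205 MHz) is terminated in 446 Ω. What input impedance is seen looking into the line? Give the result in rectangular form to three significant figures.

Z_in ≈ 21.7 + j62.2 Ω

λ = v/f = 0.67·c / 205 MHz = 0.98 m
βl = 2π·l/λ = 2π × 0.364 = 131°
tan(βl) = tan(131°) = -1.15
Z_in = Z_0·(Z_L + jZ_0·tanβl)/(Z_0 + jZ_L·tanβl)
     = 75·(446 − j86)/(75 − j512)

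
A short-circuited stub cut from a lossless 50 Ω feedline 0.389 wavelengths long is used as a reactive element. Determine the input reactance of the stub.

βl = 2π × 0.389 = 140°
tan(βl) = -0.838
For a short-circuited stub, Z_in = jZ_0·tan(βl)

X_in ≈ -41.9 Ω (capacitive)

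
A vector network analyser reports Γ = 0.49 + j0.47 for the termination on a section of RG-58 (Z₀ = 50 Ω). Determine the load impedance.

Z_L ≈ 56 + j97.7 Ω

Z_L = Z_0·(1 + Γ)/(1 − Γ) = 50·(1.49 + j0.47)/(0.51 − j0.47)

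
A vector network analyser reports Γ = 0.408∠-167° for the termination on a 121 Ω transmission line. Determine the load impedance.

Z_L ≈ 51.4 − j11.3 Ω

Z_L = Z_0·(1 + Γ)/(1 − Γ) = 121·(0.602 − j0.0918)/(1.4 + j0.0918)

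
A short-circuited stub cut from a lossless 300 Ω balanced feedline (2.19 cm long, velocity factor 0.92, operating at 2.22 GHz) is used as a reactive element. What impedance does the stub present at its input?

λ = v/f = 0.92·c / 2.22 GHz = 0.124 m
βl = 2π·l/λ = 2π × 0.176 = 63.4°
tan(βl) = 2
For a short-circuited stub, Z_in = jZ_0·tan(βl)

Z_in ≈ +j599 Ω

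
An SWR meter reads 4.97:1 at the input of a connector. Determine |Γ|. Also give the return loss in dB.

|Γ| = (S − 1)/(S + 1) = (4.97 − 1)/(4.97 + 1) = 3.97/5.97
RL = −20·log₁₀|Γ| = −20·log₁₀(0.665)

|Γ| ≈ 0.665; return loss ≈ 3.54 dB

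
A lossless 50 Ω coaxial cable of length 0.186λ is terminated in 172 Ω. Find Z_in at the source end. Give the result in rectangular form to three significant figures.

βl = 2π × 0.186 = 67°
tan(βl) = tan(67°) = 2.35
Z_in = Z_0·(Z_L + jZ_0·tanβl)/(Z_0 + jZ_L·tanβl)
     = 50·(172 + j118)/(50 + j404)

Z_in ≈ 16.9 − j19.2 Ω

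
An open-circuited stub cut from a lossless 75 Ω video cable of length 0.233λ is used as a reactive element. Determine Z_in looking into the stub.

Z_in ≈ −j8.04 Ω

βl = 2π × 0.233 = 83.9°
tan(βl) = 9.33
For an open-circuited stub, Z_in = −jZ_0·cot(βl) = −jZ_0/tan(βl)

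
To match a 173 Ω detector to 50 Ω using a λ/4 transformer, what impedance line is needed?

Z_qwt ≈ 93 Ω

Z_qwt = √(Z_0·R_L) = √(50 × 173) = √8650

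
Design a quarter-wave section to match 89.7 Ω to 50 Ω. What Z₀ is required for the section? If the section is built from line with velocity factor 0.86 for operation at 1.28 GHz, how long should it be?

Z_qwt = √(Z_0·R_L) = √(50 × 89.7) = √4485
λ = 0.86·c/f = 0.202 m, so l = λ/4 = 0.0504 m

Z_qwt ≈ 67 Ω; length ≈ 5.04 cm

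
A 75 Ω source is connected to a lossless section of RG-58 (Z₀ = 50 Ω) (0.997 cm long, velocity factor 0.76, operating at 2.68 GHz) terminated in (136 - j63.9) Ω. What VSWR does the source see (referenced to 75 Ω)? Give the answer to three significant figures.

VSWR ≈ 4.02

λ = v/f = 0.76·c / 2.68 GHz = 0.0851 m
βl = 2π·l/λ = 2π × 0.117 = 42.2°
tan(βl) = 0.906
Z_in = Z_0·(Z_L + jZ_0·tanβl)/(Z_0 + jZ_L·tanβl) = 23.1 − j35 Ω
Γ_s = (Z_in − Z_s)/(Z_in + Z_s) = (-51.9 − j35)/(98.1 − j35), |Γ_s| = 0.601
VSWR = (1 + |Γ_s|)/(1 − |Γ_s|)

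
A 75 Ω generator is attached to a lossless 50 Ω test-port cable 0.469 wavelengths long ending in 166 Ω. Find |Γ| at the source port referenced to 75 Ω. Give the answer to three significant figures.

βl = 2π × 0.469 = 169°
tan(βl) = -0.197
Z_in = Z_0·(Z_L + jZ_0·tanβl)/(Z_0 + jZ_L·tanβl) = 121 + j69.2 Ω
Γ_s = (Z_in − Z_s)/(Z_in + Z_s) = (45.7 + j69.2)/(196 + j69.2), |Γ_s| = 0.399

|Γ| ≈ 0.399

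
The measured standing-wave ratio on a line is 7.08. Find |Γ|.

|Γ| = (S − 1)/(S + 1) = (7.08 − 1)/(7.08 + 1) = 6.08/8.08

|Γ| ≈ 0.752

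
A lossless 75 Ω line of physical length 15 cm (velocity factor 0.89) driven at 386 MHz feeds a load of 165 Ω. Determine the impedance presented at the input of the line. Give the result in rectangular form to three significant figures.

Z_in ≈ 35.3 − j12.5 Ω

λ = v/f = 0.89·c / 386 MHz = 0.692 m
βl = 2π·l/λ = 2π × 0.217 = 78.1°
tan(βl) = tan(78.1°) = 4.73
Z_in = Z_0·(Z_L + jZ_0·tanβl)/(Z_0 + jZ_L·tanβl)
     = 75·(165 + j355)/(75 + j781)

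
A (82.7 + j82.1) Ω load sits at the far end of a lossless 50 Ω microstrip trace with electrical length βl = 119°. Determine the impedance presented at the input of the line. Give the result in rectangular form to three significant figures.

tan(βl) = tan(119°) = -1.8
Z_in = Z_0·(Z_L + jZ_0·tanβl)/(Z_0 + jZ_L·tanβl)
     = 50·(82.7 − j8.1)/(198 − j149)

Z_in ≈ 14.3 + j8.73 Ω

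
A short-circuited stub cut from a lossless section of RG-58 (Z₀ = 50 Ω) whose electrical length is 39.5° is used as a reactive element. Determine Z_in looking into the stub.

tan(βl) = 0.824
For a short-circuited stub, Z_in = jZ_0·tan(βl)

Z_in ≈ +j41.2 Ω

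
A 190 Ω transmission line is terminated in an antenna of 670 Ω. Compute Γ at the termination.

Γ = 0.558

Γ = (Z_L − Z_0)/(Z_L + Z_0) = (670 − 190)/(670 + 190) = 480/860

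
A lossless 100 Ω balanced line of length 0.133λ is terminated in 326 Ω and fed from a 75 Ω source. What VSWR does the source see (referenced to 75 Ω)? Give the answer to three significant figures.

βl = 2π × 0.133 = 47.9°
tan(βl) = 1.11
Z_in = Z_0·(Z_L + jZ_0·tanβl)/(Z_0 + jZ_L·tanβl) = 51.8 − j76.1 Ω
Γ_s = (Z_in − Z_s)/(Z_in + Z_s) = (-23.2 − j76.1)/(127 − j76.1), |Γ_s| = 0.538
VSWR = (1 + |Γ_s|)/(1 − |Γ_s|)

VSWR ≈ 3.33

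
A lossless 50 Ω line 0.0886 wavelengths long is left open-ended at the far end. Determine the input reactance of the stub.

X_in ≈ -80.3 Ω (capacitive)

βl = 2π × 0.0886 = 31.9°
tan(βl) = 0.622
For an open-ended stub, Z_in = −jZ_0·cot(βl) = −jZ_0/tan(βl)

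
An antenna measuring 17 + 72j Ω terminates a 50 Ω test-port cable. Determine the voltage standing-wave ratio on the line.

VSWR ≈ 9.27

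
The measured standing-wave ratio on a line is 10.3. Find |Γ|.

|Γ| ≈ 0.823

|Γ| = (S − 1)/(S + 1) = (10.3 − 1)/(10.3 + 1) = 9.3/11.3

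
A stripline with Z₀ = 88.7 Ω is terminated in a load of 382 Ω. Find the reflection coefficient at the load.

Γ = 0.623

Γ = (Z_L − Z_0)/(Z_L + Z_0) = (382 − 88.7)/(382 + 88.7) = 293.3/470.7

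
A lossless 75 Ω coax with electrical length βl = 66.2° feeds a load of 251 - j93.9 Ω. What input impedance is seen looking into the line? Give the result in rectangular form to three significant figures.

Z_in ≈ 21.3 − j22.3 Ω

tan(βl) = tan(66.2°) = 2.27
Z_in = Z_0·(Z_L + jZ_0·tanβl)/(Z_0 + jZ_L·tanβl)
     = 75·(251 + j76.1)/(288 + j569)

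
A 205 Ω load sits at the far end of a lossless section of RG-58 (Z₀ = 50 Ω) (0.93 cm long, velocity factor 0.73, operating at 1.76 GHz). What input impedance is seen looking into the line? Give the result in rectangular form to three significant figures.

λ = v/f = 0.73·c / 1.76 GHz = 0.124 m
βl = 2π·l/λ = 2π × 0.0747 = 26.9°
tan(βl) = tan(26.9°) = 0.507
Z_in = Z_0·(Z_L + jZ_0·tanβl)/(Z_0 + jZ_L·tanβl)
     = 50·(205 + j25.4)/(50 + j104)

Z_in ≈ 48.4 − j75.3 Ω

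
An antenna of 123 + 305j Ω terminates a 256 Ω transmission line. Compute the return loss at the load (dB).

RL ≈ 3.3 dB

Γ = (-133 + j305)/(379 + j305), |Γ| = 0.684
RL = −20·log₁₀|Γ| = −20·log₁₀(0.684)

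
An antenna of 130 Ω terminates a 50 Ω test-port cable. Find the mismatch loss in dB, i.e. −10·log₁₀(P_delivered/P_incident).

mismatch loss ≈ 0.956 dB

Γ = (130 − 50)/(130 + 50) = 0.444
|Γ|² = 0.198, so P_del/P_inc = 1 − |Γ|² = 0.802
ML = −10·log₁₀(1 − |Γ|²)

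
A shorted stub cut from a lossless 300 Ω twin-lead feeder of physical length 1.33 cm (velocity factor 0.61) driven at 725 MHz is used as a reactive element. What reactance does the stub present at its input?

X_in ≈ 103 Ω (inductive)

λ = v/f = 0.61·c / 725 MHz = 0.252 m
βl = 2π·l/λ = 2π × 0.0527 = 19°
tan(βl) = 0.344
For a shorted stub, Z_in = jZ_0·tan(βl)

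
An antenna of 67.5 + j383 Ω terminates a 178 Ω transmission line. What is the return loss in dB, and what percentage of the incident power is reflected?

Γ = (-110.5 + j383)/(245.5 + j383), |Γ| = 0.876
RL = −20·log₁₀(0.876) = 1.15 dB
P_refl/P_inc = |Γ|² = 0.768

RL ≈ 1.15 dB; 76.8% of incident power reflected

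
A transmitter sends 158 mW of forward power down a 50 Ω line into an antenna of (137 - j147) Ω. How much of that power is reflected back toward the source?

|Γ| = |(87 − j147)/(187 − j147)| = 0.718
|Γ|² = 0.516
P_refl = |Γ|²·P_inc = 81.5 mW, P_del = (1 − |Γ|²)·P_inc = 76.5 mW

P_reflected ≈ 81.5 mW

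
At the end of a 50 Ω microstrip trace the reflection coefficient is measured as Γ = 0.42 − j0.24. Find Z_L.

Z_L = Z_0·(1 + Γ)/(1 − Γ) = 50·(1.42 − j0.24)/(0.58 + j0.24)

Z_L ≈ 97.2 − j60.9 Ω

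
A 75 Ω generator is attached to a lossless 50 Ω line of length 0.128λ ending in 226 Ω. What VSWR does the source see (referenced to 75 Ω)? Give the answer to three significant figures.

βl = 2π × 0.128 = 46.1°
tan(βl) = 1.04
Z_in = Z_0·(Z_L + jZ_0·tanβl)/(Z_0 + jZ_L·tanβl) = 20.4 − j43.8 Ω
Γ_s = (Z_in − Z_s)/(Z_in + Z_s) = (-54.6 − j43.8)/(95.4 − j43.8), |Γ_s| = 0.667
VSWR = (1 + |Γ_s|)/(1 − |Γ_s|)

VSWR ≈ 5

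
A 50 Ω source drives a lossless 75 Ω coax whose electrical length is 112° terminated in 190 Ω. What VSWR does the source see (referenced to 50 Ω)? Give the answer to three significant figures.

VSWR ≈ 2.04

tan(βl) = -2.48
Z_in = Z_0·(Z_L + jZ_0·tanβl)/(Z_0 + jZ_L·tanβl) = 33.6 + j24.9 Ω
Γ_s = (Z_in − Z_s)/(Z_in + Z_s) = (-16.4 + j24.9)/(83.6 + j24.9), |Γ_s| = 0.342
VSWR = (1 + |Γ_s|)/(1 − |Γ_s|)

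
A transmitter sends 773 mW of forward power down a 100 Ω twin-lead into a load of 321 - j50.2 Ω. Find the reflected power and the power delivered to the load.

P_reflected ≈ 221 mW; P_delivered ≈ 552 mW

|Γ| = |(221 − j50.2)/(421 − j50.2)| = 0.535
|Γ|² = 0.286
P_refl = |Γ|²·P_inc = 221 mW, P_del = (1 − |Γ|²)·P_inc = 552 mW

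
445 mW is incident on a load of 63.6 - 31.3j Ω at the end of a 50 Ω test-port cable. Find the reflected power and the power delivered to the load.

|Γ| = |(13.6 − j31.3)/(113.6 − j31.3)| = 0.29
|Γ|² = 0.0839
P_refl = |Γ|²·P_inc = 37.3 mW, P_del = (1 − |Γ|²)·P_inc = 408 mW

P_reflected ≈ 37.3 mW; P_delivered ≈ 408 mW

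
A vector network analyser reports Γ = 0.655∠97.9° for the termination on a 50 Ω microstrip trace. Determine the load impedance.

Z_L = Z_0·(1 + Γ)/(1 − Γ) = 50·(0.91 + j0.649)/(1.09 − j0.649)

Z_L ≈ 17.7 + j40.3 Ω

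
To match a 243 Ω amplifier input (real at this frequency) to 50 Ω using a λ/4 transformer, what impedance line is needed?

Z_qwt ≈ 110 Ω

Z_qwt = √(Z_0·R_L) = √(50 × 243) = √12150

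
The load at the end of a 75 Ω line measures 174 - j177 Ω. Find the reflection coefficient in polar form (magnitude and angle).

Γ = (Z_L − Z_0)/(Z_L + Z_0) = (99 − j177)/(249 − j177)
|Γ| = 203/305 = 0.664

Γ ≈ 0.664 ∠ -25.4°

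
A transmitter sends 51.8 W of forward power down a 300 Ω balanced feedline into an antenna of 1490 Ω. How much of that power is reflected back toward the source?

P_reflected ≈ 22.9 W

Γ = (1490 − 300)/(1490 + 300) = 0.665
|Γ|² = 0.442
P_refl = |Γ|²·P_inc = 22.9 W, P_del = (1 − |Γ|²)·P_inc = 28.9 W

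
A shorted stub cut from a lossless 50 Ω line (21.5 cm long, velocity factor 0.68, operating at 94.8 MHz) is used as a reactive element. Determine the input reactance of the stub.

X_in ≈ 36.3 Ω (inductive)

λ = v/f = 0.68·c / 94.8 MHz = 2.15 m
βl = 2π·l/λ = 2π × 0.0999 = 36°
tan(βl) = 0.726
For a shorted stub, Z_in = jZ_0·tan(βl)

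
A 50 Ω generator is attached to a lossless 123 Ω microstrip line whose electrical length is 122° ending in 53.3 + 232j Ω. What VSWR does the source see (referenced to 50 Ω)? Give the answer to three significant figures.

tan(βl) = -1.6
Z_in = Z_0·(Z_L + jZ_0·tanβl)/(Z_0 + jZ_L·tanβl) = 11.4 + j10.7 Ω
Γ_s = (Z_in − Z_s)/(Z_in + Z_s) = (-38.6 + j10.7)/(61.4 + j10.7), |Γ_s| = 0.642
VSWR = (1 + |Γ_s|)/(1 − |Γ_s|)

VSWR ≈ 4.59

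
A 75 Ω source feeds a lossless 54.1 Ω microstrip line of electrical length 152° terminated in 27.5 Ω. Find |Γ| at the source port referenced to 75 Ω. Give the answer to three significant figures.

tan(βl) = -0.532
Z_in = Z_0·(Z_L + jZ_0·tanβl)/(Z_0 + jZ_L·tanβl) = 32.9 − j19.9 Ω
Γ_s = (Z_in − Z_s)/(Z_in + Z_s) = (-42.1 − j19.9)/(108 − j19.9), |Γ_s| = 0.425

|Γ| ≈ 0.425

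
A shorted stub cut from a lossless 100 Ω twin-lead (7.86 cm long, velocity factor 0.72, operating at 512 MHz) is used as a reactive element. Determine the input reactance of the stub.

λ = v/f = 0.72·c / 512 MHz = 0.422 m
βl = 2π·l/λ = 2π × 0.186 = 67.1°
tan(βl) = 2.36
For a shorted stub, Z_in = jZ_0·tan(βl)

X_in ≈ 236 Ω (inductive)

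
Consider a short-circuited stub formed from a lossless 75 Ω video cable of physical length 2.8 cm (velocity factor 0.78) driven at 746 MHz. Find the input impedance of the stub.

λ = v/f = 0.78·c / 746 MHz = 0.314 m
βl = 2π·l/λ = 2π × 0.0893 = 32.1°
tan(βl) = 0.628
For a short-circuited stub, Z_in = jZ_0·tan(βl)

Z_in ≈ +j47.1 Ω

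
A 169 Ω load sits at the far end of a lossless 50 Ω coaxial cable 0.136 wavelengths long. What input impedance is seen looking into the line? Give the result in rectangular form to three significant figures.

Z_in ≈ 24.4 − j37.2 Ω

βl = 2π × 0.136 = 49°
tan(βl) = tan(49°) = 1.15
Z_in = Z_0·(Z_L + jZ_0·tanβl)/(Z_0 + jZ_L·tanβl)
     = 50·(169 + j57.4)/(50 + j194)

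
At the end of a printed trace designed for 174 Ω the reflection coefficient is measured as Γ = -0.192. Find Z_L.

Z_L ≈ 118 Ω

Z_L = Z_0·(1 + Γ)/(1 − Γ) = 174·(0.808)/(1.19)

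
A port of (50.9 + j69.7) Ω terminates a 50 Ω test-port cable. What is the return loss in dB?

RL ≈ 4.91 dB

Γ = (0.9 + j69.7)/(100.9 + j69.7), |Γ| = 0.568
RL = −20·log₁₀|Γ| = −20·log₁₀(0.568)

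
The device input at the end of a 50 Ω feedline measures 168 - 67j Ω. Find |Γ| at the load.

|Γ| ≈ 0.595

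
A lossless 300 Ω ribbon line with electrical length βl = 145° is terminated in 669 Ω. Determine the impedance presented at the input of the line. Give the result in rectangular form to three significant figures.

Z_in ≈ 290 + j243 Ω

tan(βl) = tan(145°) = -0.7
Z_in = Z_0·(Z_L + jZ_0·tanβl)/(Z_0 + jZ_L·tanβl)
     = 300·(669 − j210)/(300 − j468)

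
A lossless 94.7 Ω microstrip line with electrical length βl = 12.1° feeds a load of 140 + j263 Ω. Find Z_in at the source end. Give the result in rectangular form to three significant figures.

tan(βl) = tan(12.1°) = 0.214
Z_in = Z_0·(Z_L + jZ_0·tanβl)/(Z_0 + jZ_L·tanβl)
     = 94.7·(140 + j283)/(38.3 + j30)

Z_in ≈ 554 + j266 Ω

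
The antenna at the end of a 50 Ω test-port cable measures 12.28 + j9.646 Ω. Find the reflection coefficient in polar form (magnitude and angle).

Γ ≈ 0.618 ∠ 157°

Γ = (Z_L − Z_0)/(Z_L + Z_0) = (-37.72 + j9.646)/(62.28 + j9.646)
|Γ| = 38.9/63 = 0.618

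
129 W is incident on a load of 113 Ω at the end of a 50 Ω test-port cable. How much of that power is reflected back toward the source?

P_reflected ≈ 19.3 W

Γ = (113 − 50)/(113 + 50) = 0.387
|Γ|² = 0.149
P_refl = |Γ|²·P_inc = 19.3 W, P_del = (1 − |Γ|²)·P_inc = 110 W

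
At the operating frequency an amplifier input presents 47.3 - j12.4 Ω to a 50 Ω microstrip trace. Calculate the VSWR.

VSWR ≈ 1.3

Γ = (Z_L − Z_0)/(Z_L + Z_0) = (-2.7 − j12.4)/(97.3 − j12.4)
|Γ| = 12.7/98.1 = 0.129
VSWR = (1 + |Γ|)/(1 − |Γ|) = 1.13/0.871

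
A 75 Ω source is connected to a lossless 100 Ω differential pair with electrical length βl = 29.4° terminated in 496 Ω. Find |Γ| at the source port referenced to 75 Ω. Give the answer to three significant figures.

|Γ| ≈ 0.711

tan(βl) = 0.563
Z_in = Z_0·(Z_L + jZ_0·tanβl)/(Z_0 + jZ_L·tanβl) = 74.2 − j151 Ω
Γ_s = (Z_in − Z_s)/(Z_in + Z_s) = (-0.834 − j151)/(149 − j151), |Γ_s| = 0.711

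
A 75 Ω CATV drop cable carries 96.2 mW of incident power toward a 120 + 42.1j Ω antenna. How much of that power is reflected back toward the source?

P_reflected ≈ 9.18 mW

|Γ| = |(45 + j42.1)/(195 + j42.1)| = 0.309
|Γ|² = 0.0954
P_refl = |Γ|²·P_inc = 9.18 mW, P_del = (1 − |Γ|²)·P_inc = 87 mW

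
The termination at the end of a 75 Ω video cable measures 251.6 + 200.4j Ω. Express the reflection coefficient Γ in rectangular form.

Γ ≈ 0.666 + j0.205

Γ = (Z_L − Z_0)/(Z_L + Z_0) = (176.6 + j200.4)/(326.6 + j200.4)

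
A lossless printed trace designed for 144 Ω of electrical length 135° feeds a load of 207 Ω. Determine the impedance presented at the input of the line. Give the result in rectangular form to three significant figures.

tan(βl) = tan(135°) = -1
Z_in = Z_0·(Z_L + jZ_0·tanβl)/(Z_0 + jZ_L·tanβl)
     = 144·(207 − j144)/(144 − j207)

Z_in ≈ 135 + j50.1 Ω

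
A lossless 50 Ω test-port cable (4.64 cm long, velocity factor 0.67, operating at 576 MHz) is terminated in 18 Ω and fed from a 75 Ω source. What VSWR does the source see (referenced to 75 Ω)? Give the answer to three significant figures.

λ = v/f = 0.67·c / 576 MHz = 0.349 m
βl = 2π·l/λ = 2π × 0.133 = 47.9°
tan(βl) = 1.11
Z_in = Z_0·(Z_L + jZ_0·tanβl)/(Z_0 + jZ_L·tanβl) = 34.5 + j41.5 Ω
Γ_s = (Z_in − Z_s)/(Z_in + Z_s) = (-40.5 + j41.5)/(110 + j41.5), |Γ_s| = 0.495
VSWR = (1 + |Γ_s|)/(1 − |Γ_s|)

VSWR ≈ 2.96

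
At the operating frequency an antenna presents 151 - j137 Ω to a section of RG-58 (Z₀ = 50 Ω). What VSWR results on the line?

VSWR ≈ 5.66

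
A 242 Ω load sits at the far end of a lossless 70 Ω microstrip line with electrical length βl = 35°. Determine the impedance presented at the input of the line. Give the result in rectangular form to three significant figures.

tan(βl) = tan(35°) = 0.7
Z_in = Z_0·(Z_L + jZ_0·tanβl)/(Z_0 + jZ_L·tanβl)
     = 70·(242 + j49)/(70 + j169)

Z_in ≈ 52.6 − j78.3 Ω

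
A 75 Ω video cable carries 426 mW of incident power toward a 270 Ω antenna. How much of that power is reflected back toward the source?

Γ = (270 − 75)/(270 + 75) = 0.565
|Γ|² = 0.319
P_refl = |Γ|²·P_inc = 136 mW, P_del = (1 − |Γ|²)·P_inc = 290 mW

P_reflected ≈ 136 mW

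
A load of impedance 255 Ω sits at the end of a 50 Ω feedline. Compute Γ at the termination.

Γ = 0.672

Γ = (Z_L − Z_0)/(Z_L + Z_0) = (255 − 50)/(255 + 50) = 205/305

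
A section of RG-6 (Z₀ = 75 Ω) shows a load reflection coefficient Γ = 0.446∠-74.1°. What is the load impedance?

Z_L = Z_0·(1 + Γ)/(1 − Γ) = 75·(1.12 − j0.429)/(0.878 + j0.429)

Z_L ≈ 62.9 − j67.4 Ω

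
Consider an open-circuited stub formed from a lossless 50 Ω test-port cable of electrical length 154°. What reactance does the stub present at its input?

X_in ≈ 103 Ω (inductive)

tan(βl) = -0.488
For an open-circuited stub, Z_in = −jZ_0·cot(βl) = −jZ_0/tan(βl)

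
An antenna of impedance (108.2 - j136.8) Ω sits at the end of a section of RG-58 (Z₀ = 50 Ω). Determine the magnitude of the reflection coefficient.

Γ = (Z_L − Z_0)/(Z_L + Z_0) = (58.2 − j136.8)/(158.2 − j136.8)
|Γ| = 149/209

|Γ| ≈ 0.711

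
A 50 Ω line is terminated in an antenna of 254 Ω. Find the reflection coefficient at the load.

Γ = (Z_L − Z_0)/(Z_L + Z_0) = (254 − 50)/(254 + 50) = 204/304

Γ = 0.671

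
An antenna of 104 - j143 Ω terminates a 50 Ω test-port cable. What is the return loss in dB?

RL ≈ 2.77 dB

Γ = (54 − j143)/(154 − j143), |Γ| = 0.727
RL = −20·log₁₀|Γ| = −20·log₁₀(0.727)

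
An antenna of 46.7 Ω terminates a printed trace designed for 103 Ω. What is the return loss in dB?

RL ≈ 8.49 dB

Γ = (46.7 − 103)/(46.7 + 103) = -0.376
RL = −20·log₁₀|Γ| = −20·log₁₀(0.376)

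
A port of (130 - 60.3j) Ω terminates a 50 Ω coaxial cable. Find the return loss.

RL ≈ 5.55 dB

Γ = (80 − j60.3)/(180 − j60.3), |Γ| = 0.528
RL = −20·log₁₀|Γ| = −20·log₁₀(0.528)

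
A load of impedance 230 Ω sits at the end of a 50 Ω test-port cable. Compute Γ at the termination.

Γ = 0.643

Γ = (Z_L − Z_0)/(Z_L + Z_0) = (230 − 50)/(230 + 50) = 180/280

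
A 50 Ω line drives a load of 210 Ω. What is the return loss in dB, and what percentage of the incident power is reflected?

RL ≈ 4.22 dB; 37.9% of incident power reflected

Γ = (210 − 50)/(210 + 50) = 0.615
RL = −20·log₁₀(0.615) = 4.22 dB
P_refl/P_inc = |Γ|² = 0.379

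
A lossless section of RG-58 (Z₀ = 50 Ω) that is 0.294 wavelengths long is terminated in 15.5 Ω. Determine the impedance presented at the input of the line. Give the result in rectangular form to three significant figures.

βl = 2π × 0.294 = 106°
tan(βl) = tan(106°) = -3.52
Z_in = Z_0·(Z_L + jZ_0·tanβl)/(Z_0 + jZ_L·tanβl)
     = 50·(15.5 − j176)/(50 − j54.6)

Z_in ≈ 94.8 − j72.6 Ω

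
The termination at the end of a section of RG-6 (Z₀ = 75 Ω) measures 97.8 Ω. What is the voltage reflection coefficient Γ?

Γ = 0.132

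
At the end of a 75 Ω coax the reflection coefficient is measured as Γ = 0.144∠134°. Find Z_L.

Z_L ≈ 60.2 + j12.7 Ω

Z_L = Z_0·(1 + Γ)/(1 − Γ) = 75·(0.9 + j0.104)/(1.1 − j0.104)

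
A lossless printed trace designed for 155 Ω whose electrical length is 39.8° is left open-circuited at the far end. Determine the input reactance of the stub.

X_in ≈ -186 Ω (capacitive)

tan(βl) = 0.833
For an open-circuited stub, Z_in = −jZ_0·cot(βl) = −jZ_0/tan(βl)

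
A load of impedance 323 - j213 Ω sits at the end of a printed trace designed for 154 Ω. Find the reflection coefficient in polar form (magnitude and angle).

Γ ≈ 0.52 ∠ -27.5°

Γ = (Z_L − Z_0)/(Z_L + Z_0) = (169 − j213)/(477 − j213)
|Γ| = 272/522 = 0.52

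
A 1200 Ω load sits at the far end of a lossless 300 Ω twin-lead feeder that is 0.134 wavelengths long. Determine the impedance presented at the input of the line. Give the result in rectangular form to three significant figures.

Z_in ≈ 128 − j239 Ω

βl = 2π × 0.134 = 48.2°
tan(βl) = tan(48.2°) = 1.12
Z_in = Z_0·(Z_L + jZ_0·tanβl)/(Z_0 + jZ_L·tanβl)
     = 300·(1200 + j336)/(300 + j1340)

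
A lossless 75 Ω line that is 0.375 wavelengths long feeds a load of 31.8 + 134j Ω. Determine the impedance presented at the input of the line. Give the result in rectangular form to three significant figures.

Z_in ≈ 8 + j22.4 Ω

βl = 2π × 0.375 = 135°
tan(βl) = tan(135°) = -1
Z_in = Z_0·(Z_L + jZ_0·tanβl)/(Z_0 + jZ_L·tanβl)
     = 75·(31.8 + j59)/(209 − j31.8)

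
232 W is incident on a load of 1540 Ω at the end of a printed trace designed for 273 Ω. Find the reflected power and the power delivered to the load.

Γ = (1540 − 273)/(1540 + 273) = 0.699
|Γ|² = 0.488
P_refl = |Γ|²·P_inc = 113 W, P_del = (1 − |Γ|²)·P_inc = 119 W

P_reflected ≈ 113 W; P_delivered ≈ 119 W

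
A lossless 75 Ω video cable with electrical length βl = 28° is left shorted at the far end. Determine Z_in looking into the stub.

tan(βl) = 0.532
For a shorted stub, Z_in = jZ_0·tan(βl)

Z_in ≈ +j39.9 Ω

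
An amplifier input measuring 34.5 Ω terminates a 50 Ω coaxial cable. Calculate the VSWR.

For a purely resistive load, VSWR = R_L/Z_0 or Z_0/R_L (whichever > 1) = 50/34.5

VSWR ≈ 1.45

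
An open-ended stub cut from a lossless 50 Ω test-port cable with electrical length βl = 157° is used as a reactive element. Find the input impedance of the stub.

tan(βl) = -0.424
For an open-ended stub, Z_in = −jZ_0·cot(βl) = −jZ_0/tan(βl)

Z_in ≈ +j118 Ω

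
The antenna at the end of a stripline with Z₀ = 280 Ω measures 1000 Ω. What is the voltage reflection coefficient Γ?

Γ = (Z_L − Z_0)/(Z_L + Z_0) = (1000 − 280)/(1000 + 280) = 720/1280

Γ = 0.562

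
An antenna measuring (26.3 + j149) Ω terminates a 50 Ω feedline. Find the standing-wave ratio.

VSWR ≈ 19.3

Γ = (Z_L − Z_0)/(Z_L + Z_0) = (-23.7 + j149)/(76.3 + j149)
|Γ| = 151/167 = 0.901
VSWR = (1 + |Γ|)/(1 − |Γ|) = 1.9/0.0987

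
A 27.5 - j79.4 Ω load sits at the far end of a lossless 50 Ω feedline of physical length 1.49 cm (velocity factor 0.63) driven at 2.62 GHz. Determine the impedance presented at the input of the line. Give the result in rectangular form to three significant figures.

λ = v/f = 0.63·c / 2.62 GHz = 0.0721 m
βl = 2π·l/λ = 2π × 0.207 = 74.4°
tan(βl) = tan(74.4°) = 3.57
Z_in = Z_0·(Z_L + jZ_0·tanβl)/(Z_0 + jZ_L·tanβl)
     = 50·(27.5 + j99.2)/(334 + j98.2)

Z_in ≈ 7.82 + j12.6 Ω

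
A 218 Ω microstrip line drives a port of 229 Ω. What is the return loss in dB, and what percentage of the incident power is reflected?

RL ≈ 32.2 dB; 0.0606% of incident power reflected

Γ = (229 − 218)/(229 + 218) = 0.0246
RL = −20·log₁₀(0.0246) = 32.2 dB
P_refl/P_inc = |Γ|² = 0.000606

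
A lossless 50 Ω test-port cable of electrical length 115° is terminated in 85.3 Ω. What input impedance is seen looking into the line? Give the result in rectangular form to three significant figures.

tan(βl) = tan(115°) = -2.14
Z_in = Z_0·(Z_L + jZ_0·tanβl)/(Z_0 + jZ_L·tanβl)
     = 50·(85.3 − j107)/(50 − j183)

Z_in ≈ 33.2 + j14.2 Ω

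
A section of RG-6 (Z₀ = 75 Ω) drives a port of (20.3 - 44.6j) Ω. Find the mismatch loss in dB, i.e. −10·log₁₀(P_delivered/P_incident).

mismatch loss ≈ 2.6 dB

Γ = (-54.7 − j44.6)/(95.3 − j44.6), |Γ| = 0.671
|Γ|² = 0.45, so P_del/P_inc = 1 − |Γ|² = 0.55
ML = −10·log₁₀(1 − |Γ|²)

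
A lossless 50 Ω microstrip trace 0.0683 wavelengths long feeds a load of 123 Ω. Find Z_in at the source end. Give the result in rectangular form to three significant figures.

Z_in ≈ 65.6 − j51 Ω

βl = 2π × 0.0683 = 24.6°
tan(βl) = tan(24.6°) = 0.458
Z_in = Z_0·(Z_L + jZ_0·tanβl)/(Z_0 + jZ_L·tanβl)
     = 50·(123 + j22.9)/(50 + j56.3)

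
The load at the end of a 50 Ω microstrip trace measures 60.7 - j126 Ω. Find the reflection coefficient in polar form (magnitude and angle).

Γ ≈ 0.754 ∠ -36.4°

Γ = (Z_L − Z_0)/(Z_L + Z_0) = (10.7 − j126)/(110.7 − j126)
|Γ| = 126/168 = 0.754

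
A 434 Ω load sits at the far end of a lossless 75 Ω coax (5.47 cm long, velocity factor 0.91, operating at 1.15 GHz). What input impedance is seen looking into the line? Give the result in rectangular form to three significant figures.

Z_in ≈ 13.2 − j8.99 Ω

λ = v/f = 0.91·c / 1.15 GHz = 0.237 m
βl = 2π·l/λ = 2π × 0.23 = 83°
tan(βl) = tan(83°) = 8.09
Z_in = Z_0·(Z_L + jZ_0·tanβl)/(Z_0 + jZ_L·tanβl)
     = 75·(434 + j607)/(75 + j3510)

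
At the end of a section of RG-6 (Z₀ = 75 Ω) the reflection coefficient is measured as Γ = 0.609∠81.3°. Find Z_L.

Z_L ≈ 39.8 + j76.1 Ω

Z_L = Z_0·(1 + Γ)/(1 − Γ) = 75·(1.09 + j0.602)/(0.908 − j0.602)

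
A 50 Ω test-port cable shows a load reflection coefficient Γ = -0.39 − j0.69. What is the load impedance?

Z_L ≈ 7.72 − j28.7 Ω

Z_L = Z_0·(1 + Γ)/(1 − Γ) = 50·(0.61 − j0.69)/(1.39 + j0.69)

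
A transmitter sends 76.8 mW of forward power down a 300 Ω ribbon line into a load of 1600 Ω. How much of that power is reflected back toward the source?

P_reflected ≈ 36 mW

Γ = (1600 − 300)/(1600 + 300) = 0.684
|Γ|² = 0.468
P_refl = |Γ|²·P_inc = 36 mW, P_del = (1 − |Γ|²)·P_inc = 40.8 mW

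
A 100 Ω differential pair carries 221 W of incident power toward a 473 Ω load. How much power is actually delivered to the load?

Γ = (473 − 100)/(473 + 100) = 0.651
|Γ|² = 0.424
P_refl = |Γ|²·P_inc = 93.6 W, P_del = (1 − |Γ|²)·P_inc = 127 W

P_delivered ≈ 127 W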